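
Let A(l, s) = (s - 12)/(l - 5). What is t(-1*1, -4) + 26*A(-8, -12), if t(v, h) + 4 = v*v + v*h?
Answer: 49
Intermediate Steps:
A(l, s) = (-12 + s)/(-5 + l)
t(v, h) = -4 + v² + h*v (t(v, h) = -4 + (v*v + v*h) = -4 + (v² + h*v) = -4 + v² + h*v)
t(-1*1, -4) + 26*A(-8, -12) = (-4 + (-1*1)² - (-4)) + 26*((-12 - 12)/(-5 - 8)) = (-4 + (-1)² - 4*(-1)) + 26*(-24/(-13)) = (-4 + 1 + 4) + 26*(-1/13*(-24)) = 1 + 26*(24/13) = 1 + 48 = 49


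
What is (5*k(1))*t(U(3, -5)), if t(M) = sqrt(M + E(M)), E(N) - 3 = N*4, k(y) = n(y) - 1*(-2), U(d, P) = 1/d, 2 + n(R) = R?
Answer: 5*sqrt(42)/3 ≈ 10.801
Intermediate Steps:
n(R) = -2 + R
k(y) = y (k(y) = (-2 + y) - 1*(-2) = (-2 + y) + 2 = y)
E(N) = 3 + 4*N (E(N) = 3 + N*4 = 3 + 4*N)
t(M) = sqrt(3 + 5*M) (t(M) = sqrt(M + (3 + 4*M)) = sqrt(3 + 5*M))
(5*k(1))*t(U(3, -5)) = (5*1)*sqrt(3 + 5/3) = 5*sqrt(3 + 5*(1/3)) = 5*sqrt(3 + 5/3) = 5*sqrt(14/3) = 5*(sqrt(42)/3) = 5*sqrt(42)/3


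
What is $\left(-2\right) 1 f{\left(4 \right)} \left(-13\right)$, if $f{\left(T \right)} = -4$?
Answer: $-104$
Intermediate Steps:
$\left(-2\right) 1 f{\left(4 \right)} \left(-13\right) = \left(-2\right) 1 \left(-4\right) \left(-13\right) = \left(-2\right) \left(-4\right) \left(-13\right) = 8 \left(-13\right) = -104$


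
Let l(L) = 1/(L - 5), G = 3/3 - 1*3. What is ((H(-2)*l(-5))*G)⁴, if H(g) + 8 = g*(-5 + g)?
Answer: 1296/625 ≈ 2.0736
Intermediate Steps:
G = -2 (G = 3*(⅓) - 3 = 1 - 3 = -2)
H(g) = -8 + g*(-5 + g)
l(L) = 1/(-5 + L)
((H(-2)*l(-5))*G)⁴ = (((-8 + (-2)² - 5*(-2))/(-5 - 5))*(-2))⁴ = (((-8 + 4 + 10)/(-10))*(-2))⁴ = ((6*(-⅒))*(-2))⁴ = (-⅗*(-2))⁴ = (6/5)⁴ = 1296/625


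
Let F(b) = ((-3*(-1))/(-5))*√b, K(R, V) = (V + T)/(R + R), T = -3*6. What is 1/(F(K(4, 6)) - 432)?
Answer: -800/345601 + 5*I*√6/3110409 ≈ -0.0023148 + 3.9376e-6*I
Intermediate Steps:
T = -18
K(R, V) = (-18 + V)/(2*R) (K(R, V) = (V - 18)/(R + R) = (-18 + V)/((2*R)) = (-18 + V)*(1/(2*R)) = (-18 + V)/(2*R))
F(b) = -3*√b/5 (F(b) = (-⅕*3)*√b = -3*√b/5)
1/(F(K(4, 6)) - 432) = 1/(-3*√2*√(-18 + 6)/4/5 - 432) = 1/(-3*I*√6/2/5 - 432) = 1/(-3*I*√6/10 - 432) = 1/(-432 - 3*I*√6/10)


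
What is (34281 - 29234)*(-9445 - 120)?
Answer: -48274555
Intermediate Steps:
(34281 - 29234)*(-9445 - 120) = 5047*(-9565) = -48274555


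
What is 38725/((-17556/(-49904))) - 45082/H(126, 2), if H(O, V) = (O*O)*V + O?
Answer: 4762250803/43263 ≈ 1.1008e+5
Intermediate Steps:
H(O, V) = O + V*O**2 (H(O, V) = O**2*V + O = V*O**2 + O = O + V*O**2)
38725/((-17556/(-49904))) - 45082/H(126, 2) = 38725/((-17556/(-49904))) - 45082*1/(126*(1 + 126*2)) = 38725/((-17556*(-1/49904))) - 45082*1/(126*(1 + 252)) = 38725/(4389/12476) - 45082/(126*253) = 38725*(12476/4389) - 45082/31878 = 483133100/4389 - 45082*1/31878 = 483133100/4389 - 22541/15939 = 4762250803/43263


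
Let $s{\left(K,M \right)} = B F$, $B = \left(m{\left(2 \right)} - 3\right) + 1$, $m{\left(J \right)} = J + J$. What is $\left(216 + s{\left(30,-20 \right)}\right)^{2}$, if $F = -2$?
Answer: $44944$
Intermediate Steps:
$m{\left(J \right)} = 2 J$
$B = 2$ ($B = \left(2 \cdot 2 - 3\right) + 1 = \left(4 - 3\right) + 1 = 1 + 1 = 2$)
$s{\left(K,M \right)} = -4$ ($s{\left(K,M \right)} = 2 \left(-2\right) = -4$)
$\left(216 + s{\left(30,-20 \right)}\right)^{2} = \left(216 - 4\right)^{2} = 212^{2} = 44944$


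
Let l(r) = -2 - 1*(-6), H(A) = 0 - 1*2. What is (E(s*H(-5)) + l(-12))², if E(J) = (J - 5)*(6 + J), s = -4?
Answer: 2116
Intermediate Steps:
H(A) = -2 (H(A) = 0 - 2 = -2)
l(r) = 4 (l(r) = -2 + 6 = 4)
E(J) = (-5 + J)*(6 + J)
(E(s*H(-5)) + l(-12))² = ((-30 - 4*(-2) + (-4*(-2))²) + 4)² = ((-30 + 8 + 8²) + 4)² = ((-30 + 8 + 64) + 4)² = (42 + 4)² = 46² = 2116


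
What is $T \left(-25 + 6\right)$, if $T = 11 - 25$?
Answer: $266$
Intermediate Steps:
$T = -14$ ($T = 11 - 25 = -14$)
$T \left(-25 + 6\right) = - 14 \left(-25 + 6\right) = \left(-14\right) \left(-19\right) = 266$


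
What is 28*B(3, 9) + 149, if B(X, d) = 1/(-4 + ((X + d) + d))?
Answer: 2561/17 ≈ 150.65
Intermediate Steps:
B(X, d) = 1/(-4 + X + 2*d) (B(X, d) = 1/(-4 + (X + 2*d)) = 1/(-4 + X + 2*d))
28*B(3, 9) + 149 = 28/(-4 + 3 + 2*9) + 149 = 28/(-4 + 3 + 18) + 149 = 28/17 + 149 = 2561/17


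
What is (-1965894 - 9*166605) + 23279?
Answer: -3442060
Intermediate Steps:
(-1965894 - 9*166605) + 23279 = (-1965894 - 1499445) + 23279 = -3465339 + 23279 = -3442060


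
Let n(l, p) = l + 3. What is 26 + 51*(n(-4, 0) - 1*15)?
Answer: -790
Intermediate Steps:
n(l, p) = 3 + l
26 + 51*(n(-4, 0) - 1*15) = 26 + 51*((3 - 4) - 1*15) = 26 + 51*(-1 - 15) = 26 + 51*(-16) = 26 - 816 = -790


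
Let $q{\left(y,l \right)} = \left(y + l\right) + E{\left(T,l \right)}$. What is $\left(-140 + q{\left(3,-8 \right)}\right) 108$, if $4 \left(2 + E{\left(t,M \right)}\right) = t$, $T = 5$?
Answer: $-15741$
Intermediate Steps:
$E{\left(t,M \right)} = -2 + \frac{t}{4}$
$q{\left(y,l \right)} = - \frac{3}{4} + l + y$ ($q{\left(y,l \right)} = \left(y + l\right) + \left(-2 + \frac{1}{4} \cdot 5\right) = \left(l + y\right) + \left(-2 + \frac{5}{4}\right) = \left(l + y\right) - \frac{3}{4} = - \frac{3}{4} + l + y$)
$\left(-140 + q{\left(3,-8 \right)}\right) 108 = \left(-140 - \frac{23}{4}\right) 108 = \left(- \frac{583}{4}\right) 108 = -15741$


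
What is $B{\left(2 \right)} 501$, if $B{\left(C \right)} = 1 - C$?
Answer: $-501$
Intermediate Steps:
$B{\left(2 \right)} 501 = \left(1 - 2\right) 501 = \left(-1\right) 501 = -501$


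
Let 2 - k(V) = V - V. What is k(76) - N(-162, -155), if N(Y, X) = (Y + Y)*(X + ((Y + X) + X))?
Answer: -203146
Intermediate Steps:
k(V) = 2 (k(V) = 2 - (V - V) = 2 - 1*0 = 2 + 0 = 2)
N(Y, X) = 2*Y*(Y + 3*X) (N(Y, X) = (2*Y)*(X + ((X + Y) + X)) = (2*Y)*(X + (Y + 2*X)) = (2*Y)*(Y + 3*X) = 2*Y*(Y + 3*X))
k(76) - N(-162, -155) = 2 - 2*(-162)*(-162 + 3*(-155)) = 2 - 2*(-162)*(-162 - 465) = 2 - 2*(-162)*(-627) = 2 - 1*203148 = 2 - 203148 = -203146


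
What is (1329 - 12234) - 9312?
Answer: -20217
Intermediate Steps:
(1329 - 12234) - 9312 = -10905 - 9312 = -20217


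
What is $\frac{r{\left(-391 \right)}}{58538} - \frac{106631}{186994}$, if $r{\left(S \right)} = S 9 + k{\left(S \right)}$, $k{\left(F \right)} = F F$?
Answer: $\frac{10843916175}{5473127386} \approx 1.9813$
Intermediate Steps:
$k{\left(F \right)} = F^{2}$
$r{\left(S \right)} = S^{2} + 9 S$ ($r{\left(S \right)} = S 9 + S^{2} = 9 S + S^{2} = S^{2} + 9 S$)
$\frac{r{\left(-391 \right)}}{58538} - \frac{106631}{186994} = \frac{\left(-391\right) \left(9 - 391\right)}{58538} - \frac{106631}{186994} = \left(-391\right) \left(-382\right) \frac{1}{58538} - \frac{106631}{186994} = 149362 \cdot \frac{1}{58538} - \frac{106631}{186994} = \frac{74681}{29269} - \frac{106631}{186994} = \frac{10843916175}{5473127386}$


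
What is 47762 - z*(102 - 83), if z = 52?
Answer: 46774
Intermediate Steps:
47762 - z*(102 - 83) = 47762 - 52*(102 - 83) = 47762 - 52*19 = 47762 - 1*988 = 47762 - 988 = 46774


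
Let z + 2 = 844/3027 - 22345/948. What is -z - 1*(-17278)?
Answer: 5517050787/318844 ≈ 17303.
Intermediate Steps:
z = -8064155/318844 (z = -2 + (844/3027 - 22345/948) = -2 - 7426467/318844 = -8064155/318844 ≈ -25.292)
-z - 1*(-17278) = -1*(-8064155/318844) - 1*(-17278) = 8064155/318844 + 17278 = 5517050787/318844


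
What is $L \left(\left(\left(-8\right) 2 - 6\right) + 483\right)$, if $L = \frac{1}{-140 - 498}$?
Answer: $- \frac{461}{638} \approx -0.72257$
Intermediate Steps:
$L = - \frac{1}{638}$ ($L = \frac{1}{-638} = - \frac{1}{638} \approx -0.0015674$)
$L \left(\left(\left(-8\right) 2 - 6\right) + 483\right) = - \frac{\left(\left(-8\right) 2 - 6\right) + 483}{638} = - \frac{\left(-16 - 6\right) + 483}{638} = - \frac{-22 + 483}{638} = \left(- \frac{1}{638}\right) 461 = - \frac{461}{638}$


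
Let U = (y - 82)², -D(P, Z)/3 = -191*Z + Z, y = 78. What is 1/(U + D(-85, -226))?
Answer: -1/128804 ≈ -7.7637e-6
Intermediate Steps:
D(P, Z) = 570*Z (D(P, Z) = -3*(-191*Z + Z) = -(-570)*Z = 570*Z)
U = 16 (U = (78 - 82)² = (-4)² = 16)
1/(U + D(-85, -226)) = 1/(16 + 570*(-226)) = 1/(16 - 128820) = 1/(-128804) = -1/128804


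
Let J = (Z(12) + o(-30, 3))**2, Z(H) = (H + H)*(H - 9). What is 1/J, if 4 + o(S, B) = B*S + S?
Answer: 1/2704 ≈ 0.00036982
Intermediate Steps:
o(S, B) = -4 + S + B*S (o(S, B) = -4 + (B*S + S) = -4 + (S + B*S) = -4 + S + B*S)
Z(H) = 2*H*(-9 + H) (Z(H) = (2*H)*(-9 + H) = 2*H*(-9 + H))
J = 2704 (J = (2*12*(-9 + 12) + (-4 - 30 + 3*(-30)))**2 = (2*12*3 + (-4 - 30 - 90))**2 = (72 - 124)**2 = (-52)**2 = 2704)
1/J = 1/2704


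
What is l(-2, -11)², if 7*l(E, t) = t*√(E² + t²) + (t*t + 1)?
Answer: 4287/7 - 13420*√5/49 ≈ 0.019750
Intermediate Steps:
l(E, t) = ⅐ + t²/7 + t*√(E² + t²)/7 (l(E, t) = (t*√(E² + t²) + (t*t + 1))/7 = (t*√(E² + t²) + (t² + 1))/7 = (t*√(E² + t²) + (1 + t²))/7 = (1 + t² + t*√(E² + t²))/7 = ⅐ + t²/7 + t*√(E² + t²)/7)
l(-2, -11)² = (⅐ + (⅐)*(-11)² + (⅐)*(-11)*√((-2)² + (-11)²))² = (⅐ + (⅐)*121 + (⅐)*(-11)*√(4 + 121))² = (⅐ + 121/7 + (⅐)*(-11)*√125)² = (⅐ + 121/7 + (⅐)*(-11)*(5*√5))² = (⅐ + 121/7 - 55*√5/7)² = (122/7 - 55*√5/7)²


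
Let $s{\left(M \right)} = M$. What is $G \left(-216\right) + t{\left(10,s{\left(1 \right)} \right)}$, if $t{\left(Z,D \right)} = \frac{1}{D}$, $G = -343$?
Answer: $74089$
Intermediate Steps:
$G \left(-216\right) + t{\left(10,s{\left(1 \right)} \right)} = \left(-343\right) \left(-216\right) + 1^{-1} = 74088 + 1 = 74089$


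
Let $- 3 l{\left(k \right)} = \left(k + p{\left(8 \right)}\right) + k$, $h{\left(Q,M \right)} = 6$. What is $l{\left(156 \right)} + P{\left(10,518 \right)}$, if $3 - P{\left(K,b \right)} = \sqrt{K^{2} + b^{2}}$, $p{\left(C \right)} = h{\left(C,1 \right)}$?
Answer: $-103 - 2 \sqrt{67106} \approx -621.1$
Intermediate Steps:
$p{\left(C \right)} = 6$
$l{\left(k \right)} = -2 - \frac{2 k}{3}$ ($l{\left(k \right)} = - \frac{\left(k + 6\right) + k}{3} = - \frac{\left(6 + k\right) + k}{3} = - \frac{6 + 2 k}{3} = -2 - \frac{2 k}{3}$)
$P{\left(K,b \right)} = 3 - \sqrt{K^{2} + b^{2}}$
$l{\left(156 \right)} + P{\left(10,518 \right)} = \left(-2 - 104\right) + \left(3 - \sqrt{10^{2} + 518^{2}}\right) = \left(-2 - 104\right) + \left(3 - \sqrt{100 + 268324}\right) = -106 + \left(3 - \sqrt{268424}\right) = -106 + \left(3 - 2 \sqrt{67106}\right) = -103 - 2 \sqrt{67106}$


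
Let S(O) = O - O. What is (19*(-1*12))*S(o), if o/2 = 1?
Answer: 0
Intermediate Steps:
o = 2 (o = 2*1 = 2)
S(O) = 0
(19*(-1*12))*S(o) = (19*(-1*12))*0 = (19*(-12))*0 = -228*0 = 0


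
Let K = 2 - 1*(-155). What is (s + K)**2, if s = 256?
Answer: 170569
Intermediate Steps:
K = 157 (K = 2 + 155 = 157)
(s + K)**2 = (256 + 157)**2 = 413**2 = 170569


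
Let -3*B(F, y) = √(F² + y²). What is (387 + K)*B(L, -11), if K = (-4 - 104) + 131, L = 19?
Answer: -410*√482/3 ≈ -3000.4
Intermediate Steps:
K = 23 (K = -108 + 131 = 23)
B(F, y) = -√(F² + y²)/3
(387 + K)*B(L, -11) = (387 + 23)*(-√(19² + (-11)²)/3) = 410*(-√(361 + 121)/3) = 410*(-√482/3) = -410*√482/3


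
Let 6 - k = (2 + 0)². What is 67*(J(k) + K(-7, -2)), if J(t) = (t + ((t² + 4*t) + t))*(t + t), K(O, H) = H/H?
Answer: 4355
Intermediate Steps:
K(O, H) = 1
k = 2 (k = 6 - (2 + 0)² = 6 - 1*2² = 6 - 1*4 = 6 - 4 = 2)
J(t) = 2*t*(t² + 6*t) (J(t) = (t + (t² + 5*t))*(2*t) = (t² + 6*t)*(2*t) = 2*t*(t² + 6*t))
67*(J(k) + K(-7, -2)) = 67*(2*2²*(6 + 2) + 1) = 67*(2*4*8 + 1) = 67*(64 + 1) = 67*65 = 4355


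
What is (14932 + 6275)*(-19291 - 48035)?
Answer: -1427782482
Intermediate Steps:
(14932 + 6275)*(-19291 - 48035) = 21207*(-67326) = -1427782482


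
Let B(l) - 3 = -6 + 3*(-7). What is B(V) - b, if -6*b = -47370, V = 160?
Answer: -7919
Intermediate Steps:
B(l) = -24 (B(l) = 3 + (-6 + 3*(-7)) = 3 + (-6 - 21) = 3 - 27 = -24)
b = 7895 (b = -⅙*(-47370) = 7895)
B(V) - b = -24 - 1*7895 = -24 - 7895 = -7919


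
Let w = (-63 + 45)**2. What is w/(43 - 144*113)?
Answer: -324/16229 ≈ -0.019964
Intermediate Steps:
w = 324 (w = (-18)**2 = 324)
w/(43 - 144*113) = 324/(43 - 144*113) = 324/(43 - 16272) = 324/(-16229) = 324*(-1/16229) = -324/16229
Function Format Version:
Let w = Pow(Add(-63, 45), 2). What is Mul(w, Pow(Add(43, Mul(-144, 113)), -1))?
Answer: Rational(-324, 16229) ≈ -0.019964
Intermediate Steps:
w = 324 (w = Pow(-18, 2) = 324)
Mul(w, Pow(Add(43, Mul(-144, 113)), -1)) = Mul(324, Pow(Add(43, Mul(-144, 113)), -1)) = Mul(324, Pow(Add(43, -16272), -1)) = Mul(324, Pow(-16229, -1)) = Mul(324, Rational(-1, 16229)) = Rational(-324, 16229)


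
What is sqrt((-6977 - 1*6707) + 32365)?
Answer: sqrt(18681) ≈ 136.68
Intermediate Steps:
sqrt((-6977 - 1*6707) + 32365) = sqrt((-6977 - 6707) + 32365) = sqrt(-13684 + 32365) = sqrt(18681)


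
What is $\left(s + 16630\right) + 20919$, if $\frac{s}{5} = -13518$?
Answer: $-30041$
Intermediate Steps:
$s = -67590$ ($s = 5 \left(-13518\right) = -67590$)
$\left(s + 16630\right) + 20919 = \left(-67590 + 16630\right) + 20919 = -50960 + 20919 = -30041$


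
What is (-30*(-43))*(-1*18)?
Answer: -23220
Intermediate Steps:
(-30*(-43))*(-1*18) = 1290*(-18) = -23220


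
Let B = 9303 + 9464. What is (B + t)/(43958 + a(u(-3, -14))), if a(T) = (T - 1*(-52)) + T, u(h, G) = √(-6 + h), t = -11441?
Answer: 8956035/53802226 - 1221*I/53802226 ≈ 0.16646 - 2.2694e-5*I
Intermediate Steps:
B = 18767
a(T) = 52 + 2*T (a(T) = (T + 52) + T = (52 + T) + T = 52 + 2*T)
(B + t)/(43958 + a(u(-3, -14))) = (18767 - 11441)/(43958 + (52 + 2*√(-6 - 3))) = 7326/(43958 + (52 + 2*√(-9))) = 7326/(43958 + (52 + 2*(3*I))) = 7326/(43958 + (52 + 6*I)) = 7326/(44010 + 6*I) = 7326*((44010 - 6*I)/1936880136) = 407*(44010 - 6*I)/107604452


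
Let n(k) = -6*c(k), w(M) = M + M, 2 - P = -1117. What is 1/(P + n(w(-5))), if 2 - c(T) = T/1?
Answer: 1/1047 ≈ 0.00095511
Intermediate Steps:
P = 1119 (P = 2 - 1*(-1117) = 2 + 1117 = 1119)
w(M) = 2*M
c(T) = 2 - T (c(T) = 2 - T/1 = 2 - T)
n(k) = -12 + 6*k (n(k) = -6*(2 - k) = -12 + 6*k)
1/(P + n(w(-5))) = 1/(1119 + (-12 + 6*(2*(-5)))) = 1/(1119 + (-12 + 6*(-10))) = 1/(1119 + (-12 - 60)) = 1/(1119 - 72) = 1/1047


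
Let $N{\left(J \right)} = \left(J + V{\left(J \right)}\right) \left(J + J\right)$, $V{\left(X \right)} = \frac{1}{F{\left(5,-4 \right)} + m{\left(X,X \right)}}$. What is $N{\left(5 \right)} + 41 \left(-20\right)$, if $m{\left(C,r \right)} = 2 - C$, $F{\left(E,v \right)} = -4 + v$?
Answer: $- \frac{8480}{11} \approx -770.91$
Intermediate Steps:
$V{\left(X \right)} = \frac{1}{-6 - X}$ ($V{\left(X \right)} = \frac{1}{\left(-4 - 4\right) - \left(-2 + X\right)} = \frac{1}{-8 - \left(-2 + X\right)} = \frac{1}{-6 - X}$)
$N{\left(J \right)} = 2 J \left(J - \frac{1}{6 + J}\right)$ ($N{\left(J \right)} = \left(J - \frac{1}{6 + J}\right) \left(J + J\right) = \left(J - \frac{1}{6 + J}\right) 2 J = 2 J \left(J - \frac{1}{6 + J}\right)$)
$N{\left(5 \right)} + 41 \left(-20\right) = 2 \cdot 5 \frac{1}{6 + 5} \left(-1 + 5 \left(6 + 5\right)\right) + 41 \left(-20\right) = 2 \cdot 5 \cdot \frac{1}{11} \left(-1 + 5 \cdot 11\right) - 820 = 2 \cdot 5 \cdot \frac{1}{11} \left(-1 + 55\right) - 820 = 2 \cdot 5 \cdot \frac{1}{11} \cdot 54 - 820 = \frac{540}{11} - 820 = - \frac{8480}{11}$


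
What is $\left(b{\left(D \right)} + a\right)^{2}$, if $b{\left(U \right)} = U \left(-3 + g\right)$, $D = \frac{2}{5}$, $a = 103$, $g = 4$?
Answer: $\frac{267289}{25} \approx 10692.0$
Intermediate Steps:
$D = \frac{2}{5}$ ($D = 2 \cdot \frac{1}{5} = \frac{2}{5} \approx 0.4$)
$b{\left(U \right)} = U$ ($b{\left(U \right)} = U \left(-3 + 4\right) = U 1 = U$)
$\left(b{\left(D \right)} + a\right)^{2} = \left(\frac{2}{5} + 103\right)^{2} = \left(\frac{517}{5}\right)^{2} = \frac{267289}{25}$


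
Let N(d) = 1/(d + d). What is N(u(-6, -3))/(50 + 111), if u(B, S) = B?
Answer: -1/1932 ≈ -0.00051760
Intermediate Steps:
N(d) = 1/(2*d)
N(u(-6, -3))/(50 + 111) = ((1/2)/(-6))/(50 + 111) = ((1/2)*(-1/6))/161 = -1/12*1/161 = -1/1932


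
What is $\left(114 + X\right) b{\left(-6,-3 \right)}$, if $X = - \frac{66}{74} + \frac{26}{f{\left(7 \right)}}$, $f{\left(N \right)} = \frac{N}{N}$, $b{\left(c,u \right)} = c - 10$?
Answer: $- \frac{82352}{37} \approx -2225.7$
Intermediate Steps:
$b{\left(c,u \right)} = -10 + c$
$f{\left(N \right)} = 1$
$X = \frac{929}{37}$ ($X = - \frac{66}{74} + \frac{26}{1} = \left(-66\right) \frac{1}{74} + 26 \cdot 1 = - \frac{33}{37} + 26 = \frac{929}{37} \approx 25.108$)
$\left(114 + X\right) b{\left(-6,-3 \right)} = \left(114 + \frac{929}{37}\right) \left(-10 - 6\right) = \frac{5147}{37} \left(-16\right) = - \frac{82352}{37}$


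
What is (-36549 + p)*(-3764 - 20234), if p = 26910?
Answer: 231316722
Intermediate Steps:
(-36549 + p)*(-3764 - 20234) = (-36549 + 26910)*(-3764 - 20234) = -9639*(-23998) = 231316722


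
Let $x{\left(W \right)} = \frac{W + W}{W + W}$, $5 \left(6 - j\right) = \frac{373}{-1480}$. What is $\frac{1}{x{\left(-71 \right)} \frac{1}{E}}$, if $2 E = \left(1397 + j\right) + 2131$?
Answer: $\frac{26151973}{14800} \approx 1767.0$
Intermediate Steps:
$j = \frac{44773}{7400}$ ($j = 6 - \frac{373 \frac{1}{-1480}}{5} = 6 - \frac{373 \left(- \frac{1}{1480}\right)}{5} = 6 - - \frac{373}{7400} = 6 + \frac{373}{7400} = \frac{44773}{7400} \approx 6.0504$)
$E = \frac{26151973}{14800}$ ($E = \frac{\left(1397 + \frac{44773}{7400}\right) + 2131}{2} = \frac{\frac{10382573}{7400} + 2131}{2} = \frac{1}{2} \cdot \frac{26151973}{7400} = \frac{26151973}{14800} \approx 1767.0$)
$x{\left(W \right)} = 1$ ($x{\left(W \right)} = \frac{2 W}{2 W} = 2 W \frac{1}{2 W} = 1$)
$\frac{1}{x{\left(-71 \right)} \frac{1}{E}} = \frac{1}{1 \frac{1}{\frac{26151973}{14800}}} = \frac{1}{1 \cdot \frac{14800}{26151973}} = \frac{1}{\frac{14800}{26151973}} = \frac{26151973}{14800}$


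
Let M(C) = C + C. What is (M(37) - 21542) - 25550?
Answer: -47018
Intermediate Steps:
M(C) = 2*C
(M(37) - 21542) - 25550 = (2*37 - 21542) - 25550 = (74 - 21542) - 25550 = -21468 - 25550 = -47018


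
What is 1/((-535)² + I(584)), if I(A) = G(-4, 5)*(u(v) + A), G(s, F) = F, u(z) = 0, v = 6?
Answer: 1/289145 ≈ 3.4585e-6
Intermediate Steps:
I(A) = 5*A (I(A) = 5*(0 + A) = 5*A)
1/((-535)² + I(584)) = 1/((-535)² + 5*584) = 1/(286225 + 2920) = 1/289145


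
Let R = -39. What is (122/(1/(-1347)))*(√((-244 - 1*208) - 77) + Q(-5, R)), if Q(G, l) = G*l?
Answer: -32045130 - 3779682*I ≈ -3.2045e+7 - 3.7797e+6*I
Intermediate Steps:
(122/(1/(-1347)))*(√((-244 - 1*208) - 77) + Q(-5, R)) = (122/(1/(-1347)))*(√((-244 - 1*208) - 77) - 5*(-39)) = (122/(-1/1347))*(√((-244 - 208) - 77) + 195) = (122*(-1347))*(√(-452 - 77) + 195) = -164334*(√(-529) + 195) = -164334*(23*I + 195) = -164334*(195 + 23*I) = -32045130 - 3779682*I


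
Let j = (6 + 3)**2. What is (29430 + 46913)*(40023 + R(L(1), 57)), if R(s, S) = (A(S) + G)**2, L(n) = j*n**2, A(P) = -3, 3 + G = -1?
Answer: 3059216696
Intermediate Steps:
G = -4 (G = -3 - 1 = -4)
j = 81 (j = 9**2 = 81)
L(n) = 81*n**2
R(s, S) = 49 (R(s, S) = (-3 - 4)**2 = (-7)**2 = 49)
(29430 + 46913)*(40023 + R(L(1), 57)) = (29430 + 46913)*(40023 + 49) = 76343*40072 = 3059216696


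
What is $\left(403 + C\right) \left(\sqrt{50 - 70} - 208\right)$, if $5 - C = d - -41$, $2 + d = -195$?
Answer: $-117312 + 1128 i \sqrt{5} \approx -1.1731 \cdot 10^{5} + 2522.3 i$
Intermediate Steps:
$d = -197$ ($d = -2 - 195 = -197$)
$C = 161$ ($C = 5 - \left(-197 - -41\right) = 5 - \left(-197 + 41\right) = 5 - -156 = 5 + 156 = 161$)
$\left(403 + C\right) \left(\sqrt{50 - 70} - 208\right) = \left(403 + 161\right) \left(\sqrt{50 - 70} - 208\right) = 564 \left(\sqrt{-20} - 208\right) = 564 \left(2 i \sqrt{5} - 208\right) = 564 \left(-208 + 2 i \sqrt{5}\right) = -117312 + 1128 i \sqrt{5}$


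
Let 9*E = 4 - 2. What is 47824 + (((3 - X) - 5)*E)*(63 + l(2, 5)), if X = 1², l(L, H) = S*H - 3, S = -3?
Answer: 47794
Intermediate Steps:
E = 2/9 (E = (4 - 2)/9 = (⅑)*2 = 2/9 ≈ 0.22222)
l(L, H) = -3 - 3*H (l(L, H) = -3*H - 3 = -3 - 3*H)
X = 1
47824 + (((3 - X) - 5)*E)*(63 + l(2, 5)) = 47824 + (((3 - 1*1) - 5)*(2/9))*(63 + (-3 - 3*5)) = 47824 + (((3 - 1) - 5)*(2/9))*(63 + (-3 - 15)) = 47824 + ((2 - 5)*(2/9))*(63 - 18) = 47824 - 3*2/9*45 = 47824 - ⅔*45 = 47824 - 30 = 47794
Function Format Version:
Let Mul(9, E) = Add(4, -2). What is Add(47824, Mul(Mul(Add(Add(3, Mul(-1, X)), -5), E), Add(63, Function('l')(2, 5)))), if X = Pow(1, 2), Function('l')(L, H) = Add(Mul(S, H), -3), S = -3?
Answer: 47794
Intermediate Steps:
E = Rational(2, 9) (E = Mul(Rational(1, 9), Add(4, -2)) = Mul(Rational(1, 9), 2) = Rational(2, 9) ≈ 0.22222)
Function('l')(L, H) = Add(-3, Mul(-3, H)) (Function('l')(L, H) = Add(Mul(-3, H), -3) = Add(-3, Mul(-3, H)))
X = 1
Add(47824, Mul(Mul(Add(Add(3, Mul(-1, X)), -5), E), Add(63, Function('l')(2, 5)))) = Add(47824, Mul(Mul(Add(Add(3, Mul(-1, 1)), -5), Rational(2, 9)), Add(63, Add(-3, Mul(-3, 5))))) = Add(47824, Mul(Mul(Add(Add(3, -1), -5), Rational(2, 9)), Add(63, Add(-3, -15)))) = Add(47824, Mul(Mul(Add(2, -5), Rational(2, 9)), Add(63, -18))) = Add(47824, Mul(Mul(-3, Rational(2, 9)), 45)) = Add(47824, Mul(Rational(-2, 3), 45)) = Add(47824, -30) = 47794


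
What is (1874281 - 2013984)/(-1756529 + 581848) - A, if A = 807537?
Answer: -948598230994/1174681 ≈ -8.0754e+5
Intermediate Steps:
(1874281 - 2013984)/(-1756529 + 581848) - A = (1874281 - 2013984)/(-1756529 + 581848) - 1*807537 = -139703/(-1174681) - 807537 = -139703*(-1/1174681) - 807537 = 139703/1174681 - 807537 = -948598230994/1174681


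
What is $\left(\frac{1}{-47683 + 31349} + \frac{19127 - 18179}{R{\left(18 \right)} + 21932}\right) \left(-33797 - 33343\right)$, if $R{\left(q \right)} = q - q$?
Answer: $- \frac{129770709750}{44779661} \approx -2898.0$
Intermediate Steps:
$R{\left(q \right)} = 0$
$\left(\frac{1}{-47683 + 31349} + \frac{19127 - 18179}{R{\left(18 \right)} + 21932}\right) \left(-33797 - 33343\right) = \left(\frac{1}{-47683 + 31349} + \frac{19127 - 18179}{0 + 21932}\right) \left(-33797 - 33343\right) = \left(\frac{1}{-16334} + \frac{948}{21932}\right) \left(-67140\right) = \left(- \frac{1}{16334} + 948 \cdot \frac{1}{21932}\right) \left(-67140\right) = \left(- \frac{1}{16334} + \frac{237}{5483}\right) \left(-67140\right) = \frac{3865675}{89559322} \left(-67140\right) = - \frac{129770709750}{44779661}$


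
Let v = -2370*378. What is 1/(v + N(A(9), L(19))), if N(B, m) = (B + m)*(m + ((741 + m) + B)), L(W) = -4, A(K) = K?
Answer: -1/892150 ≈ -1.1209e-6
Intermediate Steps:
N(B, m) = (B + m)*(741 + B + 2*m) (N(B, m) = (B + m)*(m + (741 + B + m)) = (B + m)*(741 + B + 2*m))
v = -895860
1/(v + N(A(9), L(19))) = 1/(-895860 + (9² + 2*(-4)² + 741*9 + 741*(-4) + 3*9*(-4))) = 1/(-895860 + (81 + 2*16 + 6669 - 2964 - 108)) = 1/(-895860 + (81 + 32 + 6669 - 2964 - 108)) = 1/(-895860 + 3710) = 1/(-892150) = -1/892150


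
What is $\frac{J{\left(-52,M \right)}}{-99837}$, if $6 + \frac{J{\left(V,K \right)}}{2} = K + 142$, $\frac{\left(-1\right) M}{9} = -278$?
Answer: $- \frac{5276}{99837} \approx -0.052846$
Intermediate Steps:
$M = 2502$ ($M = \left(-9\right) \left(-278\right) = 2502$)
$J{\left(V,K \right)} = 272 + 2 K$ ($J{\left(V,K \right)} = -12 + 2 \left(K + 142\right) = -12 + 2 \left(142 + K\right) = -12 + \left(284 + 2 K\right) = 272 + 2 K$)
$\frac{J{\left(-52,M \right)}}{-99837} = \frac{272 + 2 \cdot 2502}{-99837} = \left(272 + 5004\right) \left(- \frac{1}{99837}\right) = 5276 \left(- \frac{1}{99837}\right) = - \frac{5276}{99837}$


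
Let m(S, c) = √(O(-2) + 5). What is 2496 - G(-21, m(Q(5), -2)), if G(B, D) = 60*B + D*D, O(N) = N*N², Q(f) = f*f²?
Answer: 3759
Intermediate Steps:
Q(f) = f³
O(N) = N³
m(S, c) = I*√3 (m(S, c) = √((-2)³ + 5) = √(-8 + 5) = √(-3) = I*√3)
G(B, D) = D² + 60*B (G(B, D) = 60*B + D² = D² + 60*B)
2496 - G(-21, m(Q(5), -2)) = 2496 - ((I*√3)² + 60*(-21)) = 2496 - (-3 - 1260) = 2496 - 1*(-1263) = 2496 + 1263 = 3759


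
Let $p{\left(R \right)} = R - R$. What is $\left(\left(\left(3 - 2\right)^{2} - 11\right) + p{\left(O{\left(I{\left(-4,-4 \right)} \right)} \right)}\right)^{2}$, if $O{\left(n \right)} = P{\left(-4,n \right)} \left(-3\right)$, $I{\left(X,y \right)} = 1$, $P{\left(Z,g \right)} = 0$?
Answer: $100$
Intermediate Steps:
$O{\left(n \right)} = 0$ ($O{\left(n \right)} = 0 \left(-3\right) = 0$)
$p{\left(R \right)} = 0$
$\left(\left(\left(3 - 2\right)^{2} - 11\right) + p{\left(O{\left(I{\left(-4,-4 \right)} \right)} \right)}\right)^{2} = \left(\left(\left(3 - 2\right)^{2} - 11\right) + 0\right)^{2} = \left(\left(1^{2} - 11\right) + 0\right)^{2} = \left(\left(1 - 11\right) + 0\right)^{2} = \left(-10 + 0\right)^{2} = \left(-10\right)^{2} = 100$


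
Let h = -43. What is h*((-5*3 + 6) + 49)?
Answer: -1720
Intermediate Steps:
h*((-5*3 + 6) + 49) = -43*((-5*3 + 6) + 49) = -43*((-15 + 6) + 49) = -43*(-9 + 49) = -43*40 = -1720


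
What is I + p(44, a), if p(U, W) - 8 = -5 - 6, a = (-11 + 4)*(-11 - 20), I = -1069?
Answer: -1072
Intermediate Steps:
a = 217 (a = -7*(-31) = 217)
p(U, W) = -3 (p(U, W) = 8 + (-5 - 6) = 8 - 11 = -3)
I + p(44, a) = -1069 - 3 = -1072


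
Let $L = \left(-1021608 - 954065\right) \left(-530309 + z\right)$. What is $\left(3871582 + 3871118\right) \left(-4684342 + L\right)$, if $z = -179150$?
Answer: $10852588799440825500$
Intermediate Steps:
$L = 1401658990907$ ($L = \left(-1021608 - 954065\right) \left(-530309 - 179150\right) = \left(-1975673\right) \left(-709459\right) = 1401658990907$)
$\left(3871582 + 3871118\right) \left(-4684342 + L\right) = \left(3871582 + 3871118\right) \left(-4684342 + 1401658990907\right) = 7742700 \cdot 1401654306565 = 10852588799440825500$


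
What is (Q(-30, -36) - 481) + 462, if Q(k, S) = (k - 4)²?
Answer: 1137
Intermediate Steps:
Q(k, S) = (-4 + k)²
(Q(-30, -36) - 481) + 462 = ((-4 - 30)² - 481) + 462 = ((-34)² - 481) + 462 = (1156 - 481) + 462 = 675 + 462 = 1137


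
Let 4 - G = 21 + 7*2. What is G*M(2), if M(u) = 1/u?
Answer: -31/2 ≈ -15.500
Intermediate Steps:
M(u) = 1/u
G = -31 (G = 4 - (21 + 7*2) = 4 - (21 + 14) = 4 - 1*35 = 4 - 35 = -31)
G*M(2) = -31/2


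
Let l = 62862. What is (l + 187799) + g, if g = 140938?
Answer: 391599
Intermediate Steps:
(l + 187799) + g = (62862 + 187799) + 140938 = 250661 + 140938 = 391599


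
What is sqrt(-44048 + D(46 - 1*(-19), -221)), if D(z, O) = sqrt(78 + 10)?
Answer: sqrt(-44048 + 2*sqrt(22)) ≈ 209.85*I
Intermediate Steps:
D(z, O) = 2*sqrt(22) (D(z, O) = sqrt(88) = 2*sqrt(22))
sqrt(-44048 + D(46 - 1*(-19), -221)) = sqrt(-44048 + 2*sqrt(22))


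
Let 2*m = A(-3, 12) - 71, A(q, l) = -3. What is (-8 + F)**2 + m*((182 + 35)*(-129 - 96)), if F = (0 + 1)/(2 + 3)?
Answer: 45164646/25 ≈ 1.8066e+6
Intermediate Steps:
F = 1/5 ≈ 0.20000
m = -37 (m = (-3 - 71)/2 = (1/2)*(-74) = -37)
(-8 + F)**2 + m*((182 + 35)*(-129 - 96)) = (-8 + 1/5)**2 - 37*(182 + 35)*(-129 - 96) = (-39/5)**2 - 8029*(-225) = 1521/25 - 37*(-48825) = 1521/25 + 1806525 = 45164646/25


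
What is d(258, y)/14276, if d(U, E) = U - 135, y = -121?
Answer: 123/14276 ≈ 0.0086159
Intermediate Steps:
d(U, E) = -135 + U
d(258, y)/14276 = (-135 + 258)/14276 = 123*(1/14276) = 123/14276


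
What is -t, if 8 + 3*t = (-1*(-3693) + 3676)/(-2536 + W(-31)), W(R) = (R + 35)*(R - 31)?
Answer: 29641/8352 ≈ 3.5490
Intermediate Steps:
W(R) = (-31 + R)*(35 + R) (W(R) = (35 + R)*(-31 + R) = (-31 + R)*(35 + R))
t = -29641/8352 (t = -8/3 + ((-1*(-3693) + 3676)/(-2536 + (-1085 + (-31)² + 4*(-31))))/3 = -8/3 + ((3693 + 3676)/(-2536 + (-1085 + 961 - 124)))/3 = -8/3 + (7369/(-2536 - 248))/3 = -8/3 + (7369/(-2784))/3 = -8/3 + (7369*(-1/2784))/3 = -8/3 + (⅓)*(-7369/2784) = -8/3 - 7369/8352 = -29641/8352 ≈ -3.5490)
-t = -1*(-29641/8352) = 29641/8352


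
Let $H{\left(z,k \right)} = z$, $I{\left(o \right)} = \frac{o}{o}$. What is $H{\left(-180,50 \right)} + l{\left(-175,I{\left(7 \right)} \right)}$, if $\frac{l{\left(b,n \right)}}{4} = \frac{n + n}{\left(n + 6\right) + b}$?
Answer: $- \frac{3781}{21} \approx -180.05$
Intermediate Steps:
$I{\left(o \right)} = 1$
$l{\left(b,n \right)} = \frac{8 n}{6 + b + n}$ ($l{\left(b,n \right)} = 4 \frac{n + n}{\left(n + 6\right) + b} = 4 \frac{2 n}{\left(6 + n\right) + b} = 4 \frac{2 n}{6 + b + n} = \frac{8 n}{6 + b + n}$)
$H{\left(-180,50 \right)} + l{\left(-175,I{\left(7 \right)} \right)} = -180 + 8 \cdot 1 \frac{1}{6 - 175 + 1} = -180 + 8 \cdot 1 \frac{1}{-168} = -180 + 8 \cdot 1 \left(- \frac{1}{168}\right) = -180 - \frac{1}{21} = - \frac{3781}{21}$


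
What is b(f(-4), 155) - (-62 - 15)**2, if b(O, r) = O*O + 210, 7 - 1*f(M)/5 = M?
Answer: -2694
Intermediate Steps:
f(M) = 35 - 5*M
b(O, r) = 210 + O**2 (b(O, r) = O**2 + 210 = 210 + O**2)
b(f(-4), 155) - (-62 - 15)**2 = (210 + (35 - 5*(-4))**2) - (-62 - 15)**2 = (210 + (35 + 20)**2) - 1*(-77)**2 = (210 + 55**2) - 1*5929 = (210 + 3025) - 5929 = 3235 - 5929 = -2694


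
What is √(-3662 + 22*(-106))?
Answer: 9*I*√74 ≈ 77.421*I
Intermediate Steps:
√(-3662 + 22*(-106)) = √(-3662 - 2332) = √(-5994) = 9*I*√74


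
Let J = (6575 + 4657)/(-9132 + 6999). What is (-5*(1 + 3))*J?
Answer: 8320/79 ≈ 105.32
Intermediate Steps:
J = -416/79 (J = 11232/(-2133) = 11232*(-1/2133) = -416/79 ≈ -5.2658)
(-5*(1 + 3))*J = -5*(1 + 3)*(-416/79) = -5*4*(-416/79) = -20*(-416/79) = 8320/79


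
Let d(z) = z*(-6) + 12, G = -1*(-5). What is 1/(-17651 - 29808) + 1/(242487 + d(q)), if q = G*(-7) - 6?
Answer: -195286/11520434955 ≈ -1.6951e-5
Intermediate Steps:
G = 5
q = -41 (q = 5*(-7) - 6 = -35 - 6 = -41)
d(z) = 12 - 6*z (d(z) = -6*z + 12 = 12 - 6*z)
1/(-17651 - 29808) + 1/(242487 + d(q)) = 1/(-17651 - 29808) + 1/(242487 + (12 - 6*(-41))) = 1/(-47459) + 1/(242487 + (12 + 246)) = -1/47459 + 1/(242487 + 258) = -1/47459 + 1/242745 = -195286/11520434955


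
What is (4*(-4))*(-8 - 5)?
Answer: 208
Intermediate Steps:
(4*(-4))*(-8 - 5) = -16*(-13) = 208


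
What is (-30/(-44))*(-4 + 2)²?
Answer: 30/11 ≈ 2.7273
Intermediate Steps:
(-30/(-44))*(-4 + 2)² = -1/44*(-30)*(-2)² = (15/22)*4 = 30/11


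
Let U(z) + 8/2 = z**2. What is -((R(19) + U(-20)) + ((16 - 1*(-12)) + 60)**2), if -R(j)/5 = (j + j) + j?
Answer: -7855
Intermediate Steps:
U(z) = -4 + z**2
R(j) = -15*j (R(j) = -5*((j + j) + j) = -5*(2*j + j) = -15*j)
-((R(19) + U(-20)) + ((16 - 1*(-12)) + 60)**2) = -((-15*19 + (-4 + (-20)**2)) + ((16 - 1*(-12)) + 60)**2) = -((-285 + (-4 + 400)) + ((16 + 12) + 60)**2) = -((-285 + 396) + (28 + 60)**2) = -(111 + 88**2) = -(111 + 7744) = -1*7855 = -7855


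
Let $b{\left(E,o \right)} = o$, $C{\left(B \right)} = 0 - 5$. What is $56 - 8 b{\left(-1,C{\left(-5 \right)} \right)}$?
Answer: $96$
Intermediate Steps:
$C{\left(B \right)} = -5$ ($C{\left(B \right)} = 0 - 5 = -5$)
$56 - 8 b{\left(-1,C{\left(-5 \right)} \right)} = 56 - -40 = 56 + 40 = 96$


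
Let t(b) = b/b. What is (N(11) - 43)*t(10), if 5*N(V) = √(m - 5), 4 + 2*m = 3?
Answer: -43 + I*√22/10 ≈ -43.0 + 0.46904*I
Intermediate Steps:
m = -½ (m = -2 + (½)*3 = -2 + 3/2 = -½ ≈ -0.50000)
t(b) = 1
N(V) = I*√22/10 (N(V) = √(-½ - 5)/5 = √(-11/2)/5 = (I*√22/2)/5 = I*√22/10)
(N(11) - 43)*t(10) = (I*√22/10 - 43)*1 = (-43 + I*√22/10)*1 = -43 + I*√22/10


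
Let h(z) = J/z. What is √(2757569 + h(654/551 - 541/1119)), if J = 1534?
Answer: √519180798062602835/433735 ≈ 1661.3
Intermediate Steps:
h(z) = 1534/z
√(2757569 + h(654/551 - 541/1119)) = √(2757569 + 1534/(654/551 - 541/1119)) = √(2757569 + 1534/(433735/616569)) = √(2757569 + 1534*(616569/433735)) = √(2757569 + 945816846/433735) = √(1197000007061/433735) = √519180798062602835/433735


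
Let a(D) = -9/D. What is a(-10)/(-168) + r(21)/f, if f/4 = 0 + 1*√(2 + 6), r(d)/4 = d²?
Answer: -3/560 + 441*√2/4 ≈ 155.91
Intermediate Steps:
r(d) = 4*d²
f = 8*√2 (f = 4*(0 + 1*√(2 + 6)) = 4*(0 + 1*√8) = 4*(0 + 1*(2*√2)) = 4*(0 + 2*√2) = 4*(2*√2) = 8*√2 ≈ 11.314)
a(-10)/(-168) + r(21)/f = -9/(-10)/(-168) + (4*21²)/((8*√2)) = -9*(-⅒)*(-1/168) + (4*441)*(√2/16) = (9/10)*(-1/168) + 1764*(√2/16) = -3/560 + 441*√2/4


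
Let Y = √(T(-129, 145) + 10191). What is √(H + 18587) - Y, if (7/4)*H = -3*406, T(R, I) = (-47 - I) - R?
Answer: √17891 - 4*√633 ≈ 33.119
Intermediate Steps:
T(R, I) = -47 - I - R
H = -696 (H = 4*(-3*406)/7 = (4/7)*(-1218) = -696)
Y = 4*√633 (Y = √((-47 - 1*145 - 1*(-129)) + 10191) = √((-47 - 145 + 129) + 10191) = √(-63 + 10191) = √10128 = 4*√633 ≈ 100.64)
√(H + 18587) - Y = √(-696 + 18587) - 4*√633 = √17891 - 4*√633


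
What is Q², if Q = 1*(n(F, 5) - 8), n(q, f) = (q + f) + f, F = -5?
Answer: 9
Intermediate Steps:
n(q, f) = q + 2*f (n(q, f) = (f + q) + f = q + 2*f)
Q = -3 (Q = 1*((-5 + 2*5) - 8) = 1*((-5 + 10) - 8) = 1*(5 - 8) = 1*(-3) = -3)
Q² = (-3)² = 9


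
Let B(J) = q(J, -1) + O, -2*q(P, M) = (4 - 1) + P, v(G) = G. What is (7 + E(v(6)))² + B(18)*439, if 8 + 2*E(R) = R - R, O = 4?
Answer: -5689/2 ≈ -2844.5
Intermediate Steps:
E(R) = -4 (E(R) = -4 + (R - R)/2 = -4 + (½)*0 = -4 + 0 = -4)
q(P, M) = -3/2 - P/2 (q(P, M) = -((4 - 1) + P)/2 = -(3 + P)/2 = -3/2 - P/2)
B(J) = 5/2 - J/2 (B(J) = (-3/2 - J/2) + 4 = 5/2 - J/2)
(7 + E(v(6)))² + B(18)*439 = (7 - 4)² + (5/2 - ½*18)*439 = 3² + (5/2 - 9)*439 = 9 - 13/2*439 = 9 - 5707/2 = -5689/2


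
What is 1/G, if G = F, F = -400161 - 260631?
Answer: -1/660792 ≈ -1.5133e-6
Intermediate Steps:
F = -660792
G = -660792
1/G = 1/(-660792) = -1/660792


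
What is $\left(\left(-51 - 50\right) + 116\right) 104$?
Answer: $1560$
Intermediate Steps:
$\left(\left(-51 - 50\right) + 116\right) 104 = \left(-101 + 116\right) 104 = 15 \cdot 104 = 1560$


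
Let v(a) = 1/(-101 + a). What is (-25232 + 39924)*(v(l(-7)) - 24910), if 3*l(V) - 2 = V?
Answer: -28180295459/77 ≈ -3.6598e+8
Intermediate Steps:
l(V) = ⅔ + V/3
(-25232 + 39924)*(v(l(-7)) - 24910) = (-25232 + 39924)*(1/(-101 + (⅔ + (⅓)*(-7))) - 24910) = 14692*(1/(-101 + (⅔ - 7/3)) - 24910) = 14692*(1/(-101 - 5/3) - 24910) = 14692*(1/(-308/3) - 24910) = 14692*(-3/308 - 24910) = 14692*(-7672283/308) = -28180295459/77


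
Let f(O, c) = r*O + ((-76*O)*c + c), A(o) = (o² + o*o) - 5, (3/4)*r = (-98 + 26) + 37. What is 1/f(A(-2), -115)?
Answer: 1/25965 ≈ 3.8513e-5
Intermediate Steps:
r = -140/3 (r = 4*((-98 + 26) + 37)/3 = 4*(-72 + 37)/3 = (4/3)*(-35) = -140/3 ≈ -46.667)
A(o) = -5 + 2*o² (A(o) = (o² + o²) - 5 = 2*o² - 5 = -5 + 2*o²)
f(O, c) = c - 140*O/3 - 76*O*c (f(O, c) = -140*O/3 + ((-76*O)*c + c) = -140*O/3 + (-76*O*c + c) = -140*O/3 + (c - 76*O*c) = c - 140*O/3 - 76*O*c)
1/f(A(-2), -115) = 1/(-115 - 140*(-5 + 2*(-2)²)/3 - 76*(-5 + 2*(-2)²)*(-115)) = 1/(-115 - 140*(-5 + 2*4)/3 - 76*(-5 + 2*4)*(-115)) = 1/(-115 - 140*(-5 + 8)/3 - 76*(-5 + 8)*(-115)) = 1/(-115 - 140/3*3 - 76*3*(-115)) = 1/(-115 - 140 + 26220) = 1/25965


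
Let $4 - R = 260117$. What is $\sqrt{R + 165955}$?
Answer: $3 i \sqrt{10462} \approx 306.85 i$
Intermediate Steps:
$R = -260113$ ($R = 4 - 260117 = -260113$)
$\sqrt{R + 165955} = \sqrt{-260113 + 165955} = \sqrt{-94158} = 3 i \sqrt{10462}$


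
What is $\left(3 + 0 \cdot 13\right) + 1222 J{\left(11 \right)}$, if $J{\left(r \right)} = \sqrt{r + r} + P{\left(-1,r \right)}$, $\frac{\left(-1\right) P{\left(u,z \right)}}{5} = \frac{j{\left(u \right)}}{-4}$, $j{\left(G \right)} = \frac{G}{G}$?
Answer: $\frac{3061}{2} + 1222 \sqrt{22} \approx 7262.2$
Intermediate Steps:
$j{\left(G \right)} = 1$
$P{\left(u,z \right)} = \frac{5}{4}$ ($P{\left(u,z \right)} = - 5 \cdot 1 \frac{1}{-4} = - 5 \cdot 1 \left(- \frac{1}{4}\right) = \left(-5\right) \left(- \frac{1}{4}\right) = \frac{5}{4}$)
$J{\left(r \right)} = \frac{5}{4} + \sqrt{2} \sqrt{r}$ ($J{\left(r \right)} = \sqrt{r + r} + \frac{5}{4} = \sqrt{2 r} + \frac{5}{4} = \sqrt{2} \sqrt{r} + \frac{5}{4} = \frac{5}{4} + \sqrt{2} \sqrt{r}$)
$\left(3 + 0 \cdot 13\right) + 1222 J{\left(11 \right)} = \left(3 + 0 \cdot 13\right) + 1222 \left(\frac{5}{4} + \sqrt{2} \sqrt{11}\right) = \left(3 + 0\right) + 1222 \left(\frac{5}{4} + \sqrt{22}\right) = 3 + \left(\frac{3055}{2} + 1222 \sqrt{22}\right) = \frac{3061}{2} + 1222 \sqrt{22}$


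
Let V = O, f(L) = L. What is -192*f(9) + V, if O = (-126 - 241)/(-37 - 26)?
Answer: -108497/63 ≈ -1722.2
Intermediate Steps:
O = 367/63 (O = -367/(-63) = -367*(-1/63) = 367/63 ≈ 5.8254)
V = 367/63 ≈ 5.8254
-192*f(9) + V = -192*9 + 367/63 = -1728 + 367/63 = -108497/63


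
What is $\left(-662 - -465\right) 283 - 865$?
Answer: $-56616$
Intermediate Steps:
$\left(-662 - -465\right) 283 - 865 = \left(-662 + 465\right) 283 - 865 = \left(-197\right) 283 - 865 = -55751 - 865 = -56616$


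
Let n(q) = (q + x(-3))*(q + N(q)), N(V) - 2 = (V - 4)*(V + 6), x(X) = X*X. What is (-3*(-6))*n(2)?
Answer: -2376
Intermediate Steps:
x(X) = X²
N(V) = 2 + (-4 + V)*(6 + V) (N(V) = 2 + (V - 4)*(V + 6) = 2 + (-4 + V)*(6 + V))
n(q) = (9 + q)*(-22 + q² + 3*q) (n(q) = (q + (-3)²)*(q + (-22 + q² + 2*q)) = (q + 9)*(-22 + q² + 3*q) = (9 + q)*(-22 + q² + 3*q))
(-3*(-6))*n(2) = (-3*(-6))*(-198 + 2³ + 5*2 + 12*2²) = 18*(-198 + 8 + 10 + 12*4) = 18*(-198 + 8 + 10 + 48) = 18*(-132) = -2376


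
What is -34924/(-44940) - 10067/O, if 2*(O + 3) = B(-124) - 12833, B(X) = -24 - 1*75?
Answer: 169583584/72679215 ≈ 2.3333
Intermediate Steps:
B(X) = -99 (B(X) = -24 - 75 = -99)
O = -6469 (O = -3 + (-99 - 12833)/2 = -3 + (1/2)*(-12932) = -3 - 6466 = -6469)
-34924/(-44940) - 10067/O = -34924/(-44940) - 10067/(-6469) = -34924*(-1/44940) - 10067*(-1/6469) = 8731/11235 + 10067/6469 = 169583584/72679215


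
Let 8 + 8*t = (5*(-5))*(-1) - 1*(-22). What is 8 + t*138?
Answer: 2723/4 ≈ 680.75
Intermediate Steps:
t = 39/8 (t = -1 + ((5*(-5))*(-1) - 1*(-22))/8 = -1 + (-25*(-1) + 22)/8 = -1 + (25 + 22)/8 = -1 + (1/8)*47 = -1 + 47/8 = 39/8 ≈ 4.8750)
8 + t*138 = 8 + (39/8)*138 = 8 + 2691/4 = 2723/4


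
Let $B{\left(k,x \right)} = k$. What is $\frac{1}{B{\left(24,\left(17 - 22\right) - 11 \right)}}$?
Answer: $\frac{1}{24} \approx 0.041667$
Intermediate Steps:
$\frac{1}{B{\left(24,\left(17 - 22\right) - 11 \right)}} = \frac{1}{24}$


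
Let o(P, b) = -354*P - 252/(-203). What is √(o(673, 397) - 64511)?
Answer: I*√254614229/29 ≈ 550.23*I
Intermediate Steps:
o(P, b) = 36/29 - 354*P (o(P, b) = -354*P - 252*(-1/203) = -354*P + 36/29 = 36/29 - 354*P)
√(o(673, 397) - 64511) = √((36/29 - 354*673) - 64511) = √((36/29 - 238242) - 64511) = √(-6908982/29 - 64511) = √(-8779801/29) = I*√254614229/29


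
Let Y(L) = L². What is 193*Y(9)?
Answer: 15633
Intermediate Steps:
193*Y(9) = 193*9² = 193*81 = 15633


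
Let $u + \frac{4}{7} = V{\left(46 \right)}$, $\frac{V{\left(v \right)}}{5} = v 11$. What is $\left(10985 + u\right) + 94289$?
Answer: $\frac{754624}{7} \approx 1.078 \cdot 10^{5}$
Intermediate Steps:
$V{\left(v \right)} = 55 v$ ($V{\left(v \right)} = 5 v 11 = 5 \cdot 11 v = 55 v$)
$u = \frac{17706}{7}$ ($u = - \frac{4}{7} + 55 \cdot 46 = - \frac{4}{7} + 2530 = \frac{17706}{7} \approx 2529.4$)
$\left(10985 + u\right) + 94289 = \left(10985 + \frac{17706}{7}\right) + 94289 = \frac{94601}{7} + 94289 = \frac{754624}{7}$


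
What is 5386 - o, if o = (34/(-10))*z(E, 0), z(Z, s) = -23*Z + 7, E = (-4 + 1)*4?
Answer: 31741/5 ≈ 6348.2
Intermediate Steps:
E = -12 (E = -3*4 = -12)
z(Z, s) = 7 - 23*Z
o = -4811/5 (o = (34/(-10))*(7 - 23*(-12)) = (34*(-1/10))*(7 + 276) = -17/5*283 = -4811/5 ≈ -962.20)
5386 - o = 5386 - 1*(-4811/5) = 5386 + 4811/5 = 31741/5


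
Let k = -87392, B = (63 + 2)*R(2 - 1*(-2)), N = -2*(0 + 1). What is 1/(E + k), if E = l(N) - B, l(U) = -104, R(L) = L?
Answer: -1/87756 ≈ -1.1395e-5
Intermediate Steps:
N = -2 (N = -2*1 = -2)
B = 260 (B = (63 + 2)*(2 - 1*(-2)) = 65*(2 + 2) = 65*4 = 260)
E = -364 (E = -104 - 1*260 = -104 - 260 = -364)
1/(E + k) = 1/(-364 - 87392) = 1/(-87756) = -1/87756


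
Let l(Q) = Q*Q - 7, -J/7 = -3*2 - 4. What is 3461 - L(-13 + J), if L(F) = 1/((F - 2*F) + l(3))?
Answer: 190356/55 ≈ 3461.0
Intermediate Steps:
J = 70 (J = -7*(-3*2 - 4) = -7*(-6 - 4) = -7*(-10) = 70)
l(Q) = -7 + Q² (l(Q) = Q² - 7 = -7 + Q²)
L(F) = 1/(2 - F) (L(F) = 1/((F - 2*F) + (-7 + 3²)) = 1/(-F + (-7 + 9)) = 1/(-F + 2) = 1/(2 - F))
3461 - L(-13 + J) = 3461 - (-1)/(-2 + (-13 + 70)) = 3461 - (-1)/(-2 + 57) = 3461 - (-1)/55 = 3461 - 1*(-1/55) = 3461 + 1/55 = 190356/55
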